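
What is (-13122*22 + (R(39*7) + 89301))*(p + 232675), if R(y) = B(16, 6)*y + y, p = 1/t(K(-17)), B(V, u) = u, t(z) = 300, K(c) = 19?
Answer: -1148669956456/25 ≈ -4.5947e+10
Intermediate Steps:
p = 1/300 ≈ 0.0033333
R(y) = 7*y (R(y) = 6*y + y = 7*y)
(-13122*22 + (R(39*7) + 89301))*(p + 232675) = (-13122*22 + (7*(39*7) + 89301))*(1/300 + 232675) = (-288684 + (7*273 + 89301))*(69802501/300) = (-288684 + (1911 + 89301))*(69802501/300) = (-288684 + 91212)*(69802501/300) = -197472*69802501/300 = -1148669956456/25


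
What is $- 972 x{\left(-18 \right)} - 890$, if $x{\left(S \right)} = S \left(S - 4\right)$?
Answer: $-385802$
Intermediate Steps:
$x{\left(S \right)} = S \left(-4 + S\right)$
$- 972 x{\left(-18 \right)} - 890 = - 972 \left(- 18 \left(-4 - 18\right)\right) - 890 = - 972 \left(\left(-18\right) \left(-22\right)\right) - 890 = \left(-972\right) 396 - 890 = -384912 - 890 = -385802$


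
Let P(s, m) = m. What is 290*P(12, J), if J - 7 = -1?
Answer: 1740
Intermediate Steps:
J = 6 (J = 7 - 1 = 6)
290*P(12, J) = 290*6 = 1740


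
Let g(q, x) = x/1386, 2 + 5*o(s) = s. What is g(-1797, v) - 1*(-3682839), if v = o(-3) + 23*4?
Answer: 729202135/198 ≈ 3.6828e+6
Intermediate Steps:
o(s) = -⅖ + s/5
v = 91 (v = (-⅖ + (⅕)*(-3)) + 23*4 = (-⅖ - ⅗) + 92 = -1 + 92 = 91)
g(q, x) = x/1386 (g(q, x) = x*(1/1386) = x/1386)
g(-1797, v) - 1*(-3682839) = (1/1386)*91 - 1*(-3682839) = 13/198 + 3682839 = 729202135/198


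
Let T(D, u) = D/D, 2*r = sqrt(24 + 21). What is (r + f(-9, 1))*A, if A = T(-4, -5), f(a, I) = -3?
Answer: -3 + 3*sqrt(5)/2 ≈ 0.35410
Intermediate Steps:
r = 3*sqrt(5)/2 (r = sqrt(24 + 21)/2 = sqrt(45)/2 = (3*sqrt(5))/2 = 3*sqrt(5)/2 ≈ 3.3541)
T(D, u) = 1
A = 1
(r + f(-9, 1))*A = (3*sqrt(5)/2 - 3)*1 = (-3 + 3*sqrt(5)/2)*1 = -3 + 3*sqrt(5)/2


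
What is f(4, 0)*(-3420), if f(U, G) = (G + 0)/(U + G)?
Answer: 0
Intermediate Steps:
f(U, G) = G/(G + U)
f(4, 0)*(-3420) = (0/(0 + 4))*(-3420) = (0/4)*(-3420) = (0*(¼))*(-3420) = 0*(-3420) = 0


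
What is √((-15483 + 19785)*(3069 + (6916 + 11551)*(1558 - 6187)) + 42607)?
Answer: I*√367737816941 ≈ 6.0641e+5*I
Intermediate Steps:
√((-15483 + 19785)*(3069 + (6916 + 11551)*(1558 - 6187)) + 42607) = √(4302*(3069 + 18467*(-4629)) + 42607) = √(4302*(3069 - 85483743) + 42607) = √(4302*(-85480674) + 42607) = √(-367737859548 + 42607) = √(-367737816941) = I*√367737816941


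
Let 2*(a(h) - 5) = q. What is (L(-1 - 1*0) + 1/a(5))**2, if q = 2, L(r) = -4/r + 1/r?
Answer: 361/36 ≈ 10.028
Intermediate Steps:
L(r) = -3/r (L(r) = -4/r + 1/r = -3/r)
a(h) = 6 (a(h) = 5 + (1/2)*2 = 5 + 1 = 6)
(L(-1 - 1*0) + 1/a(5))**2 = (-3/(-1 - 1*0) + 1/6)**2 = (-3/(-1 + 0) + 1/6)**2 = (-3/(-1) + 1/6)**2 = (-3*(-1) + 1/6)**2 = (3 + 1/6)**2 = (19/6)**2 = 361/36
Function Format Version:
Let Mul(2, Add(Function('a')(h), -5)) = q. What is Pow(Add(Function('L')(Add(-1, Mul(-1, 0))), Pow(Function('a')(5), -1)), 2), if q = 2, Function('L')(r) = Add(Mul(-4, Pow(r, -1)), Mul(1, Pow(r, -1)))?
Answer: Rational(361, 36) ≈ 10.028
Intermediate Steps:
Function('L')(r) = Mul(-3, Pow(r, -1)) (Function('L')(r) = Add(Mul(-4, Pow(r, -1)), Pow(r, -1)) = Mul(-3, Pow(r, -1)))
Function('a')(h) = 6 (Function('a')(h) = Add(5, Mul(Rational(1, 2), 2)) = Add(5, 1) = 6)
Pow(Add(Function('L')(Add(-1, Mul(-1, 0))), Pow(Function('a')(5), -1)), 2) = Pow(Add(Mul(-3, Pow(Add(-1, Mul(-1, 0)), -1)), Pow(6, -1)), 2) = Pow(Add(Mul(-3, Pow(Add(-1, 0), -1)), Rational(1, 6)), 2) = Pow(Add(Mul(-3, Pow(-1, -1)), Rational(1, 6)), 2) = Pow(Add(Mul(-3, -1), Rational(1, 6)), 2) = Pow(Add(3, Rational(1, 6)), 2) = Pow(Rational(19, 6), 2) = Rational(361, 36)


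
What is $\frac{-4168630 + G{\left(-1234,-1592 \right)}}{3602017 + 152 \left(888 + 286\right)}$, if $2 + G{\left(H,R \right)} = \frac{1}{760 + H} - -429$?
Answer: $- \frac{1975728223}{1791940410} \approx -1.1026$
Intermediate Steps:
$G{\left(H,R \right)} = 427 + \frac{1}{760 + H}$ ($G{\left(H,R \right)} = -2 + \left(\frac{1}{760 + H} - -429\right) = -2 + \left(\frac{1}{760 + H} + 429\right) = -2 + \left(429 + \frac{1}{760 + H}\right) = 427 + \frac{1}{760 + H}$)
$\frac{-4168630 + G{\left(-1234,-1592 \right)}}{3602017 + 152 \left(888 + 286\right)} = \frac{-4168630 + \frac{324521 + 427 \left(-1234\right)}{760 - 1234}}{3602017 + 152 \left(888 + 286\right)} = \frac{-4168630 + \frac{324521 - 526918}{-474}}{3602017 + 152 \cdot 1174} = \frac{-4168630 - - \frac{202397}{474}}{3602017 + 178448} = \frac{-4168630 + \frac{202397}{474}}{3780465} = \left(- \frac{1975728223}{474}\right) \frac{1}{3780465} = - \frac{1975728223}{1791940410}$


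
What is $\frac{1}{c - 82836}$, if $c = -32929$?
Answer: $- \frac{1}{115765} \approx -8.6382 \cdot 10^{-6}$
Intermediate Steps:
$\frac{1}{c - 82836} = \frac{1}{-32929 - 82836} = \frac{1}{-115765} = - \frac{1}{115765}$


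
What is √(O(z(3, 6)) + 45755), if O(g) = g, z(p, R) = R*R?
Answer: √45791 ≈ 213.99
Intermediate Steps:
z(p, R) = R²
√(O(z(3, 6)) + 45755) = √(6² + 45755) = √(36 + 45755) = √45791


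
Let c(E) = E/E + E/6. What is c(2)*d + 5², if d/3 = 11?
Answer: 69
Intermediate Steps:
c(E) = 1 + E/6 (c(E) = 1 + E*(⅙) = 1 + E/6)
d = 33 (d = 3*11 = 33)
c(2)*d + 5² = (1 + (⅙)*2)*33 + 5² = (1 + ⅓)*33 + 25 = (4/3)*33 + 25 = 44 + 25 = 69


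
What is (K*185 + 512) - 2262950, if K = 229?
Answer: -2220073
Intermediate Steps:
(K*185 + 512) - 2262950 = (229*185 + 512) - 2262950 = (42365 + 512) - 2262950 = 42877 - 2262950 = -2220073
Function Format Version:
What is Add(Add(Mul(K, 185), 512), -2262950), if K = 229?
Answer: -2220073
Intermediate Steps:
Add(Add(Mul(K, 185), 512), -2262950) = Add(Add(Mul(229, 185), 512), -2262950) = Add(Add(42365, 512), -2262950) = Add(42877, -2262950) = -2220073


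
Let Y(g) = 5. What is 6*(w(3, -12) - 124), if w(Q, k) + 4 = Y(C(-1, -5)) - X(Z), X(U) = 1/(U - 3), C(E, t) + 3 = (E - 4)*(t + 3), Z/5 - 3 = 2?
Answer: -8121/11 ≈ -738.27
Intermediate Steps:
Z = 25 (Z = 15 + 5*2 = 15 + 10 = 25)
C(E, t) = -3 + (-4 + E)*(3 + t) (C(E, t) = -3 + (E - 4)*(t + 3) = -3 + (-4 + E)*(3 + t))
X(U) = 1/(-3 + U)
w(Q, k) = 21/22 (w(Q, k) = -4 + (5 - 1/(-3 + 25)) = -4 + (5 - 1/22) = -4 + 109/22 = 21/22)
6*(w(3, -12) - 124) = 6*(21/22 - 124) = 6*(-2707/22) = -8121/11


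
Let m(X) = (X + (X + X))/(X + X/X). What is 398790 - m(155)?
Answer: 20736925/52 ≈ 3.9879e+5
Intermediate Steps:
m(X) = 3*X/(1 + X) (m(X) = (X + 2*X)/(X + 1) = (3*X)/(1 + X) = 3*X/(1 + X))
398790 - m(155) = 398790 - 3*155/(1 + 155) = 398790 - 3*155/156 = 398790 - 1*155/52 = 398790 - 155/52 = 20736925/52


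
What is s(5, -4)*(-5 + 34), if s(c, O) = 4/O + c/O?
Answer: -261/4 ≈ -65.250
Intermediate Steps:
s(5, -4)*(-5 + 34) = ((4 + 5)/(-4))*(-5 + 34) = -1/4*9*29 = -9/4*29 = -261/4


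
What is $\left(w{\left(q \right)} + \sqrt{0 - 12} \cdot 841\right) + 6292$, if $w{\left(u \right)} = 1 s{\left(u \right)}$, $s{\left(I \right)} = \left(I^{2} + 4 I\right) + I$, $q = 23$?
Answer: $6936 + 1682 i \sqrt{3} \approx 6936.0 + 2913.3 i$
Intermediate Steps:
$s{\left(I \right)} = I^{2} + 5 I$
$w{\left(u \right)} = u \left(5 + u\right)$ ($w{\left(u \right)} = 1 u \left(5 + u\right) = u \left(5 + u\right)$)
$\left(w{\left(q \right)} + \sqrt{0 - 12} \cdot 841\right) + 6292 = \left(23 \left(5 + 23\right) + \sqrt{0 - 12} \cdot 841\right) + 6292 = \left(23 \cdot 28 + \sqrt{-12} \cdot 841\right) + 6292 = \left(644 + 2 i \sqrt{3} \cdot 841\right) + 6292 = \left(644 + 1682 i \sqrt{3}\right) + 6292 = 6936 + 1682 i \sqrt{3}$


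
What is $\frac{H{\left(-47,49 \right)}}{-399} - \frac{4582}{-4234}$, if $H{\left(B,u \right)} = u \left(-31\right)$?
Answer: $\frac{20344}{4161} \approx 4.8892$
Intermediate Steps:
$H{\left(B,u \right)} = - 31 u$
$\frac{H{\left(-47,49 \right)}}{-399} - \frac{4582}{-4234} = \frac{\left(-31\right) 49}{-399} - \frac{4582}{-4234} = \left(-1519\right) \left(- \frac{1}{399}\right) - - \frac{79}{73} = \frac{217}{57} + \frac{79}{73} = \frac{20344}{4161}$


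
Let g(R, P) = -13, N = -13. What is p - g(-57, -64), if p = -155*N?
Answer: 2028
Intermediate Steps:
p = 2015 (p = -155*(-13) = 2015)
p - g(-57, -64) = 2015 - 1*(-13) = 2015 + 13 = 2028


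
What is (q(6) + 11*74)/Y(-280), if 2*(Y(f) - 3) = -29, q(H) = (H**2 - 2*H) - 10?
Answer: -72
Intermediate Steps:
q(H) = -10 + H**2 - 2*H
Y(f) = -23/2 (Y(f) = 3 + (1/2)*(-29) = 3 - 29/2 = -23/2)
(q(6) + 11*74)/Y(-280) = ((-10 + 6**2 - 2*6) + 11*74)/(-23/2) = ((-10 + 36 - 12) + 814)*(-2/23) = (14 + 814)*(-2/23) = 828*(-2/23) = -72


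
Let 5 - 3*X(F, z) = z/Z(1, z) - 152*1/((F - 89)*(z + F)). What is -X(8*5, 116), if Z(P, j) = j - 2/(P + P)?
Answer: -872779/659295 ≈ -1.3238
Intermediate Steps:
Z(P, j) = j - 1/P (Z(P, j) = j - 2*1/(2*P) = j - 1/P)
X(F, z) = 5/3 - z/(3*(-1 + z)) + 152/(3*(-89 + F)*(F + z)) (X(F, z) = 5/3 - (z/(z - 1/1) - 152*1/((F - 89)*(z + F)))/3 = 5/3 - (z/(z - 1*1) - 152*1/((-89 + F)*(F + z)))/3 = 5/3 - (z/(z - 1) - 152/((-89 + F)*(F + z)))/3 = 5/3 - (z/(-1 + z) - 152/((-89 + F)*(F + z)))/3 = 5/3 + (-z/(3*(-1 + z)) + 152/(3*(-89 + F)*(F + z))) = 5/3 - z/(3*(-1 + z)) + 152/(3*(-89 + F)*(F + z)))
-X(8*5, 116) = -(-152 - 356*116**2 - 5*(8*5)**2 + 445*(8*5) + 597*116 - 361*8*5*116 + 4*(8*5)*116**2 + 4*116*(8*5)**2)/(3*(-(8*5)**2 - 89*116**2 + 89*(8*5) + 89*116 + (8*5)*116**2 + 116*(8*5)**2 - 90*8*5*116)) = -(-152 - 356*13456 - 5*40**2 + 445*40 + 69252 - 361*40*116 + 4*40*13456 + 4*116*40**2)/(3*(-1*40**2 - 89*13456 + 89*40 + 10324 + 40*13456 + 116*40**2 - 90*40*116)) = -(-152 - 4790336 - 5*1600 + 17800 + 69252 - 1675040 + 2152960 + 4*116*1600)/(3*(-1*1600 - 1197584 + 3560 + 10324 + 538240 + 116*1600 - 417600)) = -(-152 - 4790336 - 8000 + 17800 + 69252 - 1675040 + 2152960 + 742400)/(3*(-1600 - 1197584 + 3560 + 10324 + 538240 + 185600 - 417600)) = -(-3491116)/(3*(-879060)) = -(-1)*(-3491116)/(3*879060) = -1*872779/659295 = -872779/659295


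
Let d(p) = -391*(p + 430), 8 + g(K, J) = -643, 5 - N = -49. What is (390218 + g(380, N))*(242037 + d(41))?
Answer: 22546579692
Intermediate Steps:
N = 54 (N = 5 - 1*(-49) = 5 + 49 = 54)
g(K, J) = -651 (g(K, J) = -8 - 643 = -651)
d(p) = -168130 - 391*p (d(p) = -391*(430 + p) = -168130 - 391*p)
(390218 + g(380, N))*(242037 + d(41)) = (390218 - 651)*(242037 + (-168130 - 391*41)) = 389567*(242037 + (-168130 - 16031)) = 389567*(242037 - 184161) = 389567*57876 = 22546579692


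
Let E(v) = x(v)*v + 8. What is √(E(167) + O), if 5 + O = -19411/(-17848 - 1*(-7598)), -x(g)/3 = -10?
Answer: √21075091010/2050 ≈ 70.816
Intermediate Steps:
x(g) = 30 (x(g) = -3*(-10) = 30)
O = -31839/10250 (O = -5 - 19411/(-17848 - 1*(-7598)) = -5 - 19411/(-17848 + 7598) = -5 - 19411/(-10250) = -5 - 19411*(-1/10250) = -5 + 19411/10250 = -31839/10250 ≈ -3.1062)
E(v) = 8 + 30*v (E(v) = 30*v + 8 = 8 + 30*v)
√(E(167) + O) = √((8 + 30*167) - 31839/10250) = √((8 + 5010) - 31839/10250) = √(5018 - 31839/10250) = √(51402661/10250) = √21075091010/2050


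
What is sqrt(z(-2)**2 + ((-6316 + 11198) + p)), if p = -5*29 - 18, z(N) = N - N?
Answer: 11*sqrt(39) ≈ 68.695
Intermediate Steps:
z(N) = 0
p = -163 (p = -145 - 18 = -163)
sqrt(z(-2)**2 + ((-6316 + 11198) + p)) = sqrt(0**2 + ((-6316 + 11198) - 163)) = sqrt(0 + (4882 - 163)) = sqrt(0 + 4719) = sqrt(4719) = 11*sqrt(39)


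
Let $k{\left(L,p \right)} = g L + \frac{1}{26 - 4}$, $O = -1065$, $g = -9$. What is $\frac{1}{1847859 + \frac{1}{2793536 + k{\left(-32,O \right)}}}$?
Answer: $\frac{61464129}{113577043949833} \approx 5.4117 \cdot 10^{-7}$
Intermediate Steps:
$k{\left(L,p \right)} = \frac{1}{22} - 9 L$ ($k{\left(L,p \right)} = - 9 L + \frac{1}{26 - 4} = - 9 L + \frac{1}{22} = \frac{1}{22} - 9 L$)
$\frac{1}{1847859 + \frac{1}{2793536 + k{\left(-32,O \right)}}} = \frac{1}{1847859 + \frac{1}{2793536 + \left(\frac{1}{22} - -288\right)}} = \frac{1}{1847859 + \frac{1}{2793536 + \left(\frac{1}{22} + 288\right)}} = \frac{1}{1847859 + \frac{1}{2793536 + \frac{6337}{22}}} = \frac{1}{1847859 + \frac{1}{\frac{61464129}{22}}} = \frac{1}{1847859 + \frac{22}{61464129}} = \frac{1}{\frac{113577043949833}{61464129}} = \frac{61464129}{113577043949833}$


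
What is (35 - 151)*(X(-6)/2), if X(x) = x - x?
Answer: 0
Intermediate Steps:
X(x) = 0
(35 - 151)*(X(-6)/2) = (35 - 151)*(0/2) = -0/2 = -116*0 = 0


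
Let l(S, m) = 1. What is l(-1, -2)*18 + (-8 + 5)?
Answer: 15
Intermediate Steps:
l(-1, -2)*18 + (-8 + 5) = 1*18 + (-8 + 5) = 18 - 3 = 15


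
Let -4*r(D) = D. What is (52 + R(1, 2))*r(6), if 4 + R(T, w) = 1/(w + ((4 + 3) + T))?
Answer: -1443/20 ≈ -72.150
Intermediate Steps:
r(D) = -D/4
R(T, w) = -4 + 1/(7 + T + w) (R(T, w) = -4 + 1/(w + ((4 + 3) + T)) = -4 + 1/(w + (7 + T)) = -4 + 1/(7 + T + w))
(52 + R(1, 2))*r(6) = (52 + (-27 - 4*1 - 4*2)/(7 + 1 + 2))*(-¼*6) = (52 + (-27 - 4 - 8)/10)*(-3/2) = (52 + (⅒)*(-39))*(-3/2) = (52 - 39/10)*(-3/2) = (481/10)*(-3/2) = -1443/20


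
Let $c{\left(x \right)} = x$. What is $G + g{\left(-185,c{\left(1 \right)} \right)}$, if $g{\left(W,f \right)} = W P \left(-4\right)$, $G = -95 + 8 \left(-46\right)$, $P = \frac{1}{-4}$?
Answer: $-648$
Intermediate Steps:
$P = - \frac{1}{4} \approx -0.25$
$G = -463$ ($G = -95 - 368 = -463$)
$g{\left(W,f \right)} = W$ ($g{\left(W,f \right)} = W \left(- \frac{1}{4}\right) \left(-4\right) = - \frac{W}{4} \left(-4\right) = W$)
$G + g{\left(-185,c{\left(1 \right)} \right)} = -463 - 185 = -648$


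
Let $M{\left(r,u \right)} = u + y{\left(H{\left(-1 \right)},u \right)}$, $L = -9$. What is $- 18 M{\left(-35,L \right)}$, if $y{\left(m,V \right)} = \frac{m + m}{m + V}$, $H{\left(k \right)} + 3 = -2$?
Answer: $\frac{1044}{7} \approx 149.14$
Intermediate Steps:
$H{\left(k \right)} = -5$ ($H{\left(k \right)} = -3 - 2 = -5$)
$y{\left(m,V \right)} = \frac{2 m}{V + m}$
$M{\left(r,u \right)} = u - \frac{10}{-5 + u}$ ($M{\left(r,u \right)} = u + 2 \left(-5\right) \frac{1}{u - 5} = u + 2 \left(-5\right) \frac{1}{-5 + u} = u - \frac{10}{-5 + u}$)
$- 18 M{\left(-35,L \right)} = - 18 \frac{-10 - 9 \left(-5 - 9\right)}{-5 - 9} = - 18 \frac{-10 - -126}{-14} = - 18 \left(- \frac{-10 + 126}{14}\right) = - 18 \left(\left(- \frac{1}{14}\right) 116\right) = \left(-18\right) \left(- \frac{58}{7}\right) = \frac{1044}{7}$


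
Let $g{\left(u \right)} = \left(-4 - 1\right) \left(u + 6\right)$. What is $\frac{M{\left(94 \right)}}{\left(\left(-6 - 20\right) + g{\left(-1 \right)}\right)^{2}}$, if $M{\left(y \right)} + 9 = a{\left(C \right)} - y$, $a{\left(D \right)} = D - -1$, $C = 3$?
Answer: $- \frac{11}{289} \approx -0.038062$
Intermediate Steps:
$a{\left(D \right)} = 1 + D$ ($a{\left(D \right)} = D + 1 = 1 + D$)
$g{\left(u \right)} = -30 - 5 u$ ($g{\left(u \right)} = - 5 \left(6 + u\right) = -30 - 5 u$)
$M{\left(y \right)} = -5 - y$ ($M{\left(y \right)} = -9 - \left(-4 + y\right) = -5 - y$)
$\frac{M{\left(94 \right)}}{\left(\left(-6 - 20\right) + g{\left(-1 \right)}\right)^{2}} = \frac{-5 - 94}{\left(\left(-6 - 20\right) - 25\right)^{2}} = \frac{-5 - 94}{\left(-26 + \left(-30 + 5\right)\right)^{2}} = - \frac{99}{\left(-26 - 25\right)^{2}} = - \frac{99}{\left(-51\right)^{2}} = - \frac{99}{2601} = \left(-99\right) \frac{1}{2601} = - \frac{11}{289}$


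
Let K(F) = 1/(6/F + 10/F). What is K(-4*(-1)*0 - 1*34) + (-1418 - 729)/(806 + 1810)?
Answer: -3853/1308 ≈ -2.9457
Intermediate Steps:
K(F) = F/16 (K(F) = 1/(16/F) = F/16)
K(-4*(-1)*0 - 1*34) + (-1418 - 729)/(806 + 1810) = (-4*(-1)*0 - 1*34)/16 + (-1418 - 729)/(806 + 1810) = (4*0 - 34)/16 - 2147/2616 = (0 - 34)/16 - 2147*1/2616 = (1/16)*(-34) - 2147/2616 = -17/8 - 2147/2616 = -3853/1308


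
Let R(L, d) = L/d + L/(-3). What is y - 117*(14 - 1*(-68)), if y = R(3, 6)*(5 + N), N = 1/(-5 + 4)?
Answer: -9596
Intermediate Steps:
R(L, d) = -L/3 + L/d (R(L, d) = L/d + L*(-⅓) = L/d - L/3 = -L/3 + L/d)
N = -1 (N = 1/(-1) = -1)
y = -2 (y = (-⅓*3 + 3/6)*(5 - 1) = (-1 + 3*(⅙))*4 = (-1 + ½)*4 = -½*4 = -2)
y - 117*(14 - 1*(-68)) = -2 - 117*(14 - 1*(-68)) = -2 - 117*(14 + 68) = -2 - 117*82 = -2 - 9594 = -9596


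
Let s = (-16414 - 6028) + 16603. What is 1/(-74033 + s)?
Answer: -1/79872 ≈ -1.2520e-5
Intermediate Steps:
s = -5839 (s = -22442 + 16603 = -5839)
1/(-74033 + s) = 1/(-74033 - 5839) = 1/(-79872) = -1/79872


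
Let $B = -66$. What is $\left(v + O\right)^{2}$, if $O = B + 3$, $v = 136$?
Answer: $5329$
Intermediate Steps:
$O = -63$ ($O = -66 + 3 = -63$)
$\left(v + O\right)^{2} = \left(136 - 63\right)^{2} = 73^{2} = 5329$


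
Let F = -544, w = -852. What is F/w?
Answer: 136/213 ≈ 0.63850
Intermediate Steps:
F/w = -544/(-852) = -544*(-1/852) = 136/213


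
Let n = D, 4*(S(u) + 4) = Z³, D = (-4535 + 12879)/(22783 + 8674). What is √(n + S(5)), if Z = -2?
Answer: I*√5674779886/31457 ≈ 2.3947*I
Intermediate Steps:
D = 8344/31457 ≈ 0.26525
S(u) = -6 (S(u) = -4 + (¼)*(-2)³ = -4 + (¼)*(-8) = -4 - 2 = -6)
n = 8344/31457 ≈ 0.26525
√(n + S(5)) = √(8344/31457 - 6) = √(-180398/31457) = I*√5674779886/31457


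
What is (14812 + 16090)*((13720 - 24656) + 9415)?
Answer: -47001942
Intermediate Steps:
(14812 + 16090)*((13720 - 24656) + 9415) = 30902*(-10936 + 9415) = 30902*(-1521) = -47001942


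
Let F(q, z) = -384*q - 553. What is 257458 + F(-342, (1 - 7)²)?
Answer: 388233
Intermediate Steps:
F(q, z) = -553 - 384*q
257458 + F(-342, (1 - 7)²) = 257458 + (-553 - 384*(-342)) = 257458 + (-553 + 131328) = 257458 + 130775 = 388233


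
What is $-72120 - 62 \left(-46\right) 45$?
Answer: $56220$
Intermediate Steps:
$-72120 - 62 \left(-46\right) 45 = -72120 - \left(-2852\right) 45 = -72120 - -128340 = -72120 + 128340 = 56220$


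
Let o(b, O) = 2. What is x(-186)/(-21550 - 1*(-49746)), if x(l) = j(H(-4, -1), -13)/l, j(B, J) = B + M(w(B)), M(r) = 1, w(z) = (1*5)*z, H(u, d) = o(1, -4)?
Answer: -1/1748152 ≈ -5.7203e-7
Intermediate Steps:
H(u, d) = 2
w(z) = 5*z
j(B, J) = 1 + B (j(B, J) = B + 1 = 1 + B)
x(l) = 3/l (x(l) = (1 + 2)/l = 3/l)
x(-186)/(-21550 - 1*(-49746)) = (3/(-186))/(-21550 - 1*(-49746)) = (3*(-1/186))/(-21550 + 49746) = -1/62/28196 = -1/62*1/28196 = -1/1748152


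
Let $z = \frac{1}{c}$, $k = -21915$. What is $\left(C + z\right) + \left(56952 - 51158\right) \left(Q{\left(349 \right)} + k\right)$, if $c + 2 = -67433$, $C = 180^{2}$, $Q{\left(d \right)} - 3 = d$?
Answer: $- \frac{8422875749571}{67435} \approx -1.249 \cdot 10^{8}$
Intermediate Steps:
$Q{\left(d \right)} = 3 + d$
$C = 32400$
$c = -67435$ ($c = -2 - 67433 = -67435$)
$z = - \frac{1}{67435}$ ($z = \frac{1}{-67435} = - \frac{1}{67435} \approx -1.4829 \cdot 10^{-5}$)
$\left(C + z\right) + \left(56952 - 51158\right) \left(Q{\left(349 \right)} + k\right) = \left(32400 - \frac{1}{67435}\right) + \left(56952 - 51158\right) \left(\left(3 + 349\right) - 21915\right) = \frac{2184893999}{67435} + 5794 \left(352 - 21915\right) = \frac{2184893999}{67435} + 5794 \left(-21563\right) = \frac{2184893999}{67435} - 124936022 = - \frac{8422875749571}{67435}$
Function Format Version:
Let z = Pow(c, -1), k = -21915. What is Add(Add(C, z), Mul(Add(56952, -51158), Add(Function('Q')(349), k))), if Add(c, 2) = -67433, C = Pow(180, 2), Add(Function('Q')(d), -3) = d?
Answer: Rational(-8422875749571, 67435) ≈ -1.2490e+8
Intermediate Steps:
Function('Q')(d) = Add(3, d)
C = 32400
c = -67435 (c = Add(-2, -67433) = -67435)
z = Rational(-1, 67435) (z = Pow(-67435, -1) = Rational(-1, 67435) ≈ -1.4829e-5)
Add(Add(C, z), Mul(Add(56952, -51158), Add(Function('Q')(349), k))) = Add(Add(32400, Rational(-1, 67435)), Mul(Add(56952, -51158), Add(Add(3, 349), -21915))) = Add(Rational(2184893999, 67435), Mul(5794, Add(352, -21915))) = Add(Rational(2184893999, 67435), Mul(5794, -21563)) = Add(Rational(2184893999, 67435), -124936022) = Rational(-8422875749571, 67435)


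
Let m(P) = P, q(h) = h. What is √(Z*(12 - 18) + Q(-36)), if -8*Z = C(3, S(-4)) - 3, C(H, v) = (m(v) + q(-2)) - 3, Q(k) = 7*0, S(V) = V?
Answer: 3*I ≈ 3.0*I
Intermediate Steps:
Q(k) = 0
C(H, v) = -5 + v (C(H, v) = (v - 2) - 3 = (-2 + v) - 3 = -5 + v)
Z = 3/2 (Z = -((-5 - 4) - 3)/8 = -(-9 - 3)/8 = -⅛*(-12) = 3/2 ≈ 1.5000)
√(Z*(12 - 18) + Q(-36)) = √(3*(12 - 18)/2 + 0) = √((3/2)*(-6) + 0) = √(-9 + 0) = √(-9) = 3*I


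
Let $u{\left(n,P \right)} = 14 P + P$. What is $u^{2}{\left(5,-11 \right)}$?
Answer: $27225$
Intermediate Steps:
$u{\left(n,P \right)} = 15 P$
$u^{2}{\left(5,-11 \right)} = \left(15 \left(-11\right)\right)^{2} = \left(-165\right)^{2} = 27225$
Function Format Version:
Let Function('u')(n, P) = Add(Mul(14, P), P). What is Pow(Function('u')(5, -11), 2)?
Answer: 27225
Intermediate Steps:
Function('u')(n, P) = Mul(15, P)
Pow(Function('u')(5, -11), 2) = Pow(Mul(15, -11), 2) = Pow(-165, 2) = 27225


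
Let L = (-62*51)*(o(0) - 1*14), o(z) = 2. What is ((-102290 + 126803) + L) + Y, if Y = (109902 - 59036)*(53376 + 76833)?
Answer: 6623273451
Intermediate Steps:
L = 37944 (L = (-62*51)*(2 - 1*14) = -3162*(2 - 14) = -3162*(-12) = 37944)
Y = 6623210994 (Y = 50866*130209 = 6623210994)
((-102290 + 126803) + L) + Y = ((-102290 + 126803) + 37944) + 6623210994 = (24513 + 37944) + 6623210994 = 62457 + 6623210994 = 6623273451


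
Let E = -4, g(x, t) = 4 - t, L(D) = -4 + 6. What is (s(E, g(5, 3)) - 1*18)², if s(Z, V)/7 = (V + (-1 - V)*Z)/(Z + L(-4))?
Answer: 9801/4 ≈ 2450.3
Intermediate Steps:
L(D) = 2
s(Z, V) = 7*(V + Z*(-1 - V))/(2 + Z) (s(Z, V) = 7*((V + (-1 - V)*Z)/(Z + 2)) = 7*((V + Z*(-1 - V))/(2 + Z)) = 7*(V + Z*(-1 - V))/(2 + Z))
(s(E, g(5, 3)) - 1*18)² = (7*((4 - 1*3) - 1*(-4) - 1*(4 - 1*3)*(-4))/(2 - 4) - 1*18)² = (7*((4 - 3) + 4 - 1*(4 - 3)*(-4))/(-2) - 18)² = (7*(-½)*(1 + 4 - 1*1*(-4)) - 18)² = (7*(-½)*(1 + 4 + 4) - 18)² = (7*(-½)*9 - 18)² = (-63/2 - 18)² = (-99/2)² = 9801/4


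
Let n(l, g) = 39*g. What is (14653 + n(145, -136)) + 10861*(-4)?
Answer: -34095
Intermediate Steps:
(14653 + n(145, -136)) + 10861*(-4) = (14653 + 39*(-136)) + 10861*(-4) = (14653 - 5304) - 43444 = 9349 - 43444 = -34095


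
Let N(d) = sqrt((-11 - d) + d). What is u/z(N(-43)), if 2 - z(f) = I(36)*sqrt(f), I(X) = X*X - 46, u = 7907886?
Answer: 7907886/(2 - 1250*11**(1/4)*sqrt(I)) ≈ -2456.3 + 2459.4*I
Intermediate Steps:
N(d) = I*sqrt(11) (N(d) = sqrt(-11) = I*sqrt(11))
I(X) = -46 + X**2 (I(X) = X**2 - 46 = -46 + X**2)
z(f) = 2 - 1250*sqrt(f) (z(f) = 2 - (-46 + 36**2)*sqrt(f) = 2 - (-46 + 1296)*sqrt(f) = 2 - 1250*sqrt(f))
u/z(N(-43)) = 7907886/(2 - 1250*11**(1/4)*sqrt(I))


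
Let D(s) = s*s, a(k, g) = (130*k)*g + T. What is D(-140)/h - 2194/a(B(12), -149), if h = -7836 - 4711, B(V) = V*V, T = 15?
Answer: -54642065882/34996907955 ≈ -1.5613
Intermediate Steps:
B(V) = V²
a(k, g) = 15 + 130*g*k (a(k, g) = (130*k)*g + 15 = 130*g*k + 15 = 15 + 130*g*k)
h = -12547
D(s) = s²
D(-140)/h - 2194/a(B(12), -149) = (-140)²/(-12547) - 2194/(15 + 130*(-149)*12²) = 19600*(-1/12547) - 2194/(15 + 130*(-149)*144) = -19600/12547 - 2194/(15 - 2789280) = -19600/12547 - 2194/(-2789265) = -19600/12547 - 2194*(-1/2789265) = -19600/12547 + 2194/2789265 = -54642065882/34996907955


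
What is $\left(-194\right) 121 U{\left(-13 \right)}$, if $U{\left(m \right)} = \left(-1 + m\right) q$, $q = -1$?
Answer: $-328636$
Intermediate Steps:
$U{\left(m \right)} = 1 - m$ ($U{\left(m \right)} = \left(-1 + m\right) \left(-1\right) = 1 - m$)
$\left(-194\right) 121 U{\left(-13 \right)} = \left(-194\right) 121 \left(1 - -13\right) = - 23474 \left(1 + 13\right) = \left(-23474\right) 14 = -328636$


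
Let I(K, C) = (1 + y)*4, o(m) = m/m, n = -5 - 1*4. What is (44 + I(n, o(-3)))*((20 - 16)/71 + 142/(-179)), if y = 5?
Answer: -636888/12709 ≈ -50.113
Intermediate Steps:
n = -9 (n = -5 - 4 = -9)
o(m) = 1
I(K, C) = 24 (I(K, C) = (1 + 5)*4 = 6*4 = 24)
(44 + I(n, o(-3)))*((20 - 16)/71 + 142/(-179)) = (44 + 24)*((20 - 16)/71 + 142/(-179)) = 68*(4*(1/71) + 142*(-1/179)) = 68*(4/71 - 142/179) = 68*(-9366/12709) = -636888/12709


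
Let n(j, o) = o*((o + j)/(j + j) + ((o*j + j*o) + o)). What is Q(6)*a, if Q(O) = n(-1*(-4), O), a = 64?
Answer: 21216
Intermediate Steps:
n(j, o) = o*(o + (j + o)/(2*j) + 2*j*o) (n(j, o) = o*((j + o)/((2*j)) + ((j*o + j*o) + o)) = o*((j + o)*(1/(2*j)) + (2*j*o + o)) = o*((j + o)/(2*j) + (o + 2*j*o)) = o*(o + (j + o)/(2*j) + 2*j*o))
Q(O) = O*(4 + 73*O)/8 (Q(O) = O*(O + (-1*(-4))*(1 + 2*O + 4*(-1*(-4))*O))/(2*((-1*(-4)))) = (½)*O*(O + 4*(1 + 2*O + 4*4*O))/4 = (½)*O*(¼)*(O + 4*(1 + 2*O + 16*O)) = (½)*O*(¼)*(O + 4*(1 + 18*O)) = (½)*O*(¼)*(O + (4 + 72*O)) = (½)*O*(¼)*(4 + 73*O) = O*(4 + 73*O)/8)
Q(6)*a = ((⅛)*6*(4 + 73*6))*64 = ((⅛)*6*(4 + 438))*64 = ((⅛)*6*442)*64 = (663/2)*64 = 21216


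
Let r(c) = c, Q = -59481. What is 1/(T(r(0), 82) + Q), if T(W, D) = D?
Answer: -1/59399 ≈ -1.6835e-5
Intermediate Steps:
1/(T(r(0), 82) + Q) = 1/(82 - 59481) = 1/(-59399) = -1/59399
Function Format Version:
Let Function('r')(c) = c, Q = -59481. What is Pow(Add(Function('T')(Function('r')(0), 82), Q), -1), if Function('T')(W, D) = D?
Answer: Rational(-1, 59399) ≈ -1.6835e-5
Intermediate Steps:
Pow(Add(Function('T')(Function('r')(0), 82), Q), -1) = Pow(Add(82, -59481), -1) = Pow(-59399, -1) = Rational(-1, 59399)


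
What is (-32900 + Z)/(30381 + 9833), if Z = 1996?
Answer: -15452/20107 ≈ -0.76849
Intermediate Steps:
(-32900 + Z)/(30381 + 9833) = (-32900 + 1996)/(30381 + 9833) = -30904/40214 = -30904*1/40214 = -15452/20107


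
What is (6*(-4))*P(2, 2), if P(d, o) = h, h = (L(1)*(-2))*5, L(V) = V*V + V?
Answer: 480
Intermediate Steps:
L(V) = V + V² (L(V) = V² + V = V + V²)
h = -20 (h = ((1*(1 + 1))*(-2))*5 = ((1*2)*(-2))*5 = (2*(-2))*5 = -4*5 = -20)
P(d, o) = -20
(6*(-4))*P(2, 2) = (6*(-4))*(-20) = -24*(-20) = 480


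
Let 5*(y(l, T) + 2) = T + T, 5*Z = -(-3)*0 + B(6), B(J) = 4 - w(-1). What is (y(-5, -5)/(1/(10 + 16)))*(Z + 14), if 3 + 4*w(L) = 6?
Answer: -7618/5 ≈ -1523.6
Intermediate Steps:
w(L) = ¾ (w(L) = -¾ + (¼)*6 = -¾ + 3/2 = ¾)
B(J) = 13/4 (B(J) = 4 - 1*¾ = 4 - ¾ = 13/4)
Z = 13/20 (Z = (-(-3)*0 + 13/4)/5 = (-3*0 + 13/4)/5 = (0 + 13/4)/5 = (⅕)*(13/4) = 13/20 ≈ 0.65000)
y(l, T) = -2 + 2*T/5 (y(l, T) = -2 + (T + T)/5 = -2 + (2*T)/5 = -2 + 2*T/5)
(y(-5, -5)/(1/(10 + 16)))*(Z + 14) = ((-2 + (⅖)*(-5))/(1/(10 + 16)))*(13/20 + 14) = ((-2 - 2)/(1/26))*(293/20) = -4/1/26*(293/20) = -4*26*(293/20) = -104*293/20 = -7618/5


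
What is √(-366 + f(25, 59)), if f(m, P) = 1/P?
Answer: I*√1273987/59 ≈ 19.131*I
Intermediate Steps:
√(-366 + f(25, 59)) = √(-366 + 1/59) = √(-21593/59) = I*√1273987/59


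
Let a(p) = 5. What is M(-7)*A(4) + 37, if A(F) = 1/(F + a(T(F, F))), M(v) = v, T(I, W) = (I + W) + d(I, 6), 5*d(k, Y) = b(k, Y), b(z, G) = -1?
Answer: 326/9 ≈ 36.222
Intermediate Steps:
d(k, Y) = -1/5 (d(k, Y) = (1/5)*(-1) = -1/5)
T(I, W) = -1/5 + I + W (T(I, W) = (I + W) - 1/5 = -1/5 + I + W)
A(F) = 1/(5 + F) (A(F) = 1/(F + 5) = 1/(5 + F))
M(-7)*A(4) + 37 = -7/(5 + 4) + 37 = -7/9 + 37 = 326/9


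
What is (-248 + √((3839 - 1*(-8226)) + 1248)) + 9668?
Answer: 9420 + √13313 ≈ 9535.4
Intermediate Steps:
(-248 + √((3839 - 1*(-8226)) + 1248)) + 9668 = (-248 + √((3839 + 8226) + 1248)) + 9668 = (-248 + √(12065 + 1248)) + 9668 = (-248 + √13313) + 9668 = 9420 + √13313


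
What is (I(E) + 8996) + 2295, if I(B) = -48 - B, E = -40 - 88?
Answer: 11371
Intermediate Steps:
E = -128
(I(E) + 8996) + 2295 = ((-48 - 1*(-128)) + 8996) + 2295 = ((-48 + 128) + 8996) + 2295 = (80 + 8996) + 2295 = 9076 + 2295 = 11371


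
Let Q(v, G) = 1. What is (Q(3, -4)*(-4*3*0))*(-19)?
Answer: 0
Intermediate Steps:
(Q(3, -4)*(-4*3*0))*(-19) = (1*(-4*3*0))*(-19) = (1*(-12*0))*(-19) = (1*0)*(-19) = 0*(-19) = 0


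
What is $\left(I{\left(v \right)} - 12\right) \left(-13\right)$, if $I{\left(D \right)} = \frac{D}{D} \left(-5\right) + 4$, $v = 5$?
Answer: $169$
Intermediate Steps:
$I{\left(D \right)} = -1$ ($I{\left(D \right)} = 1 \left(-5\right) + 4 = -5 + 4 = -1$)
$\left(I{\left(v \right)} - 12\right) \left(-13\right) = \left(-1 - 12\right) \left(-13\right) = \left(-13\right) \left(-13\right) = 169$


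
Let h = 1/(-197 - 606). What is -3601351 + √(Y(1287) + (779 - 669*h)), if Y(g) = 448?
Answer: -3601351 + 15*√3518746/803 ≈ -3.6013e+6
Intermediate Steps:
h = -1/803 (h = 1/(-803) = -1/803 ≈ -0.0012453)
-3601351 + √(Y(1287) + (779 - 669*h)) = -3601351 + √(448 + (779 - 669*(-1/803))) = -3601351 + √(448 + (779 + 669/803)) = -3601351 + √(448 + 626206/803) = -3601351 + √(985950/803) = -3601351 + 15*√3518746/803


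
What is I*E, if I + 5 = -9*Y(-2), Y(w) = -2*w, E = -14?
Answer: 574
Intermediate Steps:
I = -41 (I = -5 - (-18)*(-2) = -5 - 9*4 = -5 - 36 = -41)
I*E = -41*(-14) = 574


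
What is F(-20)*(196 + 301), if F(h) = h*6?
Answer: -59640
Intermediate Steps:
F(h) = 6*h
F(-20)*(196 + 301) = (6*(-20))*(196 + 301) = -120*497 = -59640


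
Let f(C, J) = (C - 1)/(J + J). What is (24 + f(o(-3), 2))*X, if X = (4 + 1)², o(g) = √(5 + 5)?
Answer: 2375/4 + 25*√10/4 ≈ 613.51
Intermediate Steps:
o(g) = √10
f(C, J) = (-1 + C)/(2*J) (f(C, J) = (-1 + C)/((2*J)) = (-1 + C)*(1/(2*J)) = (-1 + C)/(2*J))
X = 25 (X = 5² = 25)
(24 + f(o(-3), 2))*X = (24 + (½)*(-1 + √10)/2)*25 = (24 + (½)*(½)*(-1 + √10))*25 = (24 + (-¼ + √10/4))*25 = (95/4 + √10/4)*25 = 2375/4 + 25*√10/4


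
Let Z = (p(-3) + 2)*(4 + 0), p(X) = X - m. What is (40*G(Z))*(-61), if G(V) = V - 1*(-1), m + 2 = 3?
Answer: 17080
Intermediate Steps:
m = 1 (m = -2 + 3 = 1)
p(X) = -1 + X (p(X) = X - 1*1 = X - 1 = -1 + X)
Z = -8 (Z = ((-1 - 3) + 2)*(4 + 0) = (-4 + 2)*4 = -2*4 = -8)
G(V) = 1 + V (G(V) = V + 1 = 1 + V)
(40*G(Z))*(-61) = (40*(1 - 8))*(-61) = (40*(-7))*(-61) = -280*(-61) = 17080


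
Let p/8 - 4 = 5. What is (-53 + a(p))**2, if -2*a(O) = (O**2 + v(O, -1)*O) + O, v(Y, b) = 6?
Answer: 8392609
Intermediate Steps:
p = 72 (p = 32 + 8*5 = 32 + 40 = 72)
a(O) = -7*O/2 - O**2/2 (a(O) = -((O**2 + 6*O) + O)/2 = -(O**2 + 7*O)/2 = -7*O/2 - O**2/2)
(-53 + a(p))**2 = (-53 - 1/2*72*(7 + 72))**2 = (-53 - 1/2*72*79)**2 = (-53 - 2844)**2 = (-2897)**2 = 8392609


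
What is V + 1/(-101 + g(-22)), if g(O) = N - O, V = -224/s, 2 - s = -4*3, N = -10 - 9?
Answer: -1569/98 ≈ -16.010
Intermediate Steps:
N = -19
s = 14 (s = 2 - (-4)*3 = 2 - 1*(-12) = 2 + 12 = 14)
V = -16 (V = -224/14 = -224*1/14 = -16)
g(O) = -19 - O
V + 1/(-101 + g(-22)) = -16 + 1/(-101 + (-19 - 1*(-22))) = -16 + 1/(-101 + (-19 + 22)) = -16 + 1/(-101 + 3) = -16 + 1/(-98) = -16 - 1/98 = -1569/98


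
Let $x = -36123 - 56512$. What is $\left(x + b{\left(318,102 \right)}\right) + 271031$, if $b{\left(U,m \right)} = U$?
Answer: $178714$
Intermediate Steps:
$x = -92635$ ($x = -36123 - 56512 = -92635$)
$\left(x + b{\left(318,102 \right)}\right) + 271031 = \left(-92635 + 318\right) + 271031 = -92317 + 271031 = 178714$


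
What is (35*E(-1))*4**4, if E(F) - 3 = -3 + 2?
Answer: 17920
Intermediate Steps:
E(F) = 2 (E(F) = 3 + (-3 + 2) = 3 - 1 = 2)
(35*E(-1))*4**4 = (35*2)*4**4 = 70*256 = 17920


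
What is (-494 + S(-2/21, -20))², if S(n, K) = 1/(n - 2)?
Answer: 473367049/1936 ≈ 2.4451e+5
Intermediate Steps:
S(n, K) = 1/(-2 + n)
(-494 + S(-2/21, -20))² = (-494 + 1/(-2 - 2/21))² = (-494 + 1/(-44/21))² = (-494 - 21/44)² = (-21757/44)² = 473367049/1936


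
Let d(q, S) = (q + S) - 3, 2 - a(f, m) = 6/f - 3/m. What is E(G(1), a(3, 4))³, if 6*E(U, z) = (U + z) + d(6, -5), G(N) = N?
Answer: -1/13824 ≈ -7.2338e-5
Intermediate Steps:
a(f, m) = 2 - 6/f + 3/m (a(f, m) = 2 - (6/f - 3/m) = 2 - (-3/m + 6/f) = 2 + (-6/f + 3/m) = 2 - 6/f + 3/m)
d(q, S) = -3 + S + q (d(q, S) = (S + q) - 3 = -3 + S + q)
E(U, z) = -⅓ + U/6 + z/6 (E(U, z) = ((U + z) + (-3 - 5 + 6))/6 = ((U + z) - 2)/6 = (-2 + U + z)/6 = -⅓ + U/6 + z/6)
E(G(1), a(3, 4))³ = (-⅓ + (⅙)*1 + (2 - 6/3 + 3/4)/6)³ = (-⅓ + ⅙ + (2 - 6*⅓ + 3*(¼))/6)³ = (-⅓ + ⅙ + (2 - 2 + ¾)/6)³ = (-⅓ + ⅙ + (⅙)*(¾))³ = (-⅓ + ⅙ + ⅛)³ = (-1/24)³ = -1/13824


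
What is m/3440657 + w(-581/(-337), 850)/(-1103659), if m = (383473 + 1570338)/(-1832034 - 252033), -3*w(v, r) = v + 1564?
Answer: 1260452866880208464/2666968380526818824577 ≈ 0.00047262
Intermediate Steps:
w(v, r) = -1564/3 - v/3 (w(v, r) = -(v + 1564)/3 = -(1564 + v)/3 = -1564/3 - v/3)
m = -1953811/2084067 (m = 1953811/(-2084067) = 1953811*(-1/2084067) = -1953811/2084067 ≈ -0.93750)
m/3440657 + w(-581/(-337), 850)/(-1103659) = -1953811/2084067/3440657 + (-1564/3 - (-581)/(3*(-337)))/(-1103659) = -1953811/2084067*1/3440657 + (-1564/3 - (-581)*(-1)/(3*337))*(-1/1103659) = -1953811/7170559712019 + (-1564/3 - ⅓*581/337)*(-1/1103659) = -1953811/7170559712019 + (-1564/3 - 581/1011)*(-1/1103659) = -1953811/7170559712019 - 175883/337*(-1/1103659) = -1953811/7170559712019 + 175883/371933083 = 1260452866880208464/2666968380526818824577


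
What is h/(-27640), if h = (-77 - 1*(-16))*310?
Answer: 1891/2764 ≈ 0.68415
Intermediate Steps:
h = -18910 (h = (-77 + 16)*310 = -61*310 = -18910)
h/(-27640) = -18910/(-27640) = -18910*(-1/27640) = 1891/2764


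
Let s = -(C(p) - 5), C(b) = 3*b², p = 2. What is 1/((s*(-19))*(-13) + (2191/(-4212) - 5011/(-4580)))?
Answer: -1205685/2083937393 ≈ -0.00057856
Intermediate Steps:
s = -7 (s = -(3*2² - 5) = -(3*4 - 5) = -(12 - 5) = -1*7 = -7)
1/((s*(-19))*(-13) + (2191/(-4212) - 5011/(-4580))) = 1/(-7*(-19)*(-13) + (2191/(-4212) - 5011/(-4580))) = 1/(133*(-13) + (2191*(-1/4212) - 5011*(-1/4580))) = 1/(-1729 + (-2191/4212 + 5011/4580)) = 1/(-1729 + 691972/1205685) = 1/(-2083937393/1205685) = -1205685/2083937393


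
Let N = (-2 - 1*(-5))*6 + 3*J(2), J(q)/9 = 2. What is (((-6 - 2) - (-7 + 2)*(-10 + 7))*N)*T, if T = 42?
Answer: -69552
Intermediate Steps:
J(q) = 18 (J(q) = 9*2 = 18)
N = 72 (N = (-2 - 1*(-5))*6 + 3*18 = (-2 + 5)*6 + 54 = 3*6 + 54 = 18 + 54 = 72)
(((-6 - 2) - (-7 + 2)*(-10 + 7))*N)*T = (((-6 - 2) - (-7 + 2)*(-10 + 7))*72)*42 = ((-8 - (-5)*(-3))*72)*42 = ((-8 - 1*15)*72)*42 = ((-8 - 15)*72)*42 = -23*72*42 = -1656*42 = -69552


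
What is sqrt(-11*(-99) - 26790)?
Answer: I*sqrt(25701) ≈ 160.32*I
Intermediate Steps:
sqrt(-11*(-99) - 26790) = sqrt(1089 - 26790) = sqrt(-25701) = I*sqrt(25701)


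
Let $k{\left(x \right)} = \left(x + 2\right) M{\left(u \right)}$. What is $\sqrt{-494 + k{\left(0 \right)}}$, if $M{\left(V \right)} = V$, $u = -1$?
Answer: $4 i \sqrt{31} \approx 22.271 i$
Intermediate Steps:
$k{\left(x \right)} = -2 - x$ ($k{\left(x \right)} = \left(x + 2\right) \left(-1\right) = \left(2 + x\right) \left(-1\right) = -2 - x$)
$\sqrt{-494 + k{\left(0 \right)}} = \sqrt{-494 - 2} = \sqrt{-496} = 4 i \sqrt{31}$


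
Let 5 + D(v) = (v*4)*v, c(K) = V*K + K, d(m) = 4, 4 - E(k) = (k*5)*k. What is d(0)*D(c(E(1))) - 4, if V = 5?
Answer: 552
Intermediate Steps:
E(k) = 4 - 5*k**2 (E(k) = 4 - k*5*k = 4 - 5*k*k = 4 - 5*k**2)
c(K) = 6*K (c(K) = 5*K + K = 6*K)
D(v) = -5 + 4*v**2 (D(v) = -5 + (v*4)*v = -5 + (4*v)*v = -5 + 4*v**2)
d(0)*D(c(E(1))) - 4 = 4*(-5 + 4*(6*(4 - 5*1**2))**2) - 4 = 4*(-5 + 4*(6*(4 - 5*1))**2) - 4 = 4*(-5 + 4*(6*(4 - 5))**2) - 4 = 4*(-5 + 4*(6*(-1))**2) - 4 = 4*(-5 + 4*(-6)**2) - 4 = 4*(-5 + 4*36) - 4 = 4*(-5 + 144) - 4 = 4*139 - 4 = 556 - 4 = 552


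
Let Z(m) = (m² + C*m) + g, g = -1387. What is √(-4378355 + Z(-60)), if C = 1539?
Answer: 3*I*√496498 ≈ 2113.9*I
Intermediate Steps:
Z(m) = -1387 + m² + 1539*m (Z(m) = (m² + 1539*m) - 1387 = -1387 + m² + 1539*m)
√(-4378355 + Z(-60)) = √(-4378355 + (-1387 + (-60)² + 1539*(-60))) = √(-4378355 + (-1387 + 3600 - 92340)) = √(-4378355 - 90127) = √(-4468482) = 3*I*√496498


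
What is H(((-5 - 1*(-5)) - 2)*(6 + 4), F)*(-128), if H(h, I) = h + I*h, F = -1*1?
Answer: 0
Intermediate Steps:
F = -1
H(((-5 - 1*(-5)) - 2)*(6 + 4), F)*(-128) = ((((-5 - 1*(-5)) - 2)*(6 + 4))*(1 - 1))*(-128) = ((((-5 + 5) - 2)*10)*0)*(-128) = (((0 - 2)*10)*0)*(-128) = (-2*10*0)*(-128) = -20*0*(-128) = 0*(-128) = 0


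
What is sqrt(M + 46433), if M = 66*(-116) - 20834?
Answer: sqrt(17943) ≈ 133.95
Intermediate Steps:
M = -28490 (M = -7656 - 20834 = -28490)
sqrt(M + 46433) = sqrt(-28490 + 46433) = sqrt(17943)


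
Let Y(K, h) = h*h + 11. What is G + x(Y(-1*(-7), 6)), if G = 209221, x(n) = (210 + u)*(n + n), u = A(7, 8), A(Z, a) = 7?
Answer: 229619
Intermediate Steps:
u = 7
Y(K, h) = 11 + h**2 (Y(K, h) = h**2 + 11 = 11 + h**2)
x(n) = 434*n (x(n) = (210 + 7)*(n + n) = 217*(2*n) = 434*n)
G + x(Y(-1*(-7), 6)) = 209221 + 434*(11 + 6**2) = 209221 + 434*(11 + 36) = 209221 + 434*47 = 209221 + 20398 = 229619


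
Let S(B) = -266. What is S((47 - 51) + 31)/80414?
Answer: -133/40207 ≈ -0.0033079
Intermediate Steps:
S((47 - 51) + 31)/80414 = -266/80414 = -266*1/80414 = -133/40207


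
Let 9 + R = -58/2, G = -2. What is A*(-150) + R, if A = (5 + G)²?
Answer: -1388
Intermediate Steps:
A = 9 (A = (5 - 2)² = 3² = 9)
R = -38 (R = -9 - 58/2 = -9 - 58*½ = -9 - 29 = -38)
A*(-150) + R = 9*(-150) - 38 = -1350 - 38 = -1388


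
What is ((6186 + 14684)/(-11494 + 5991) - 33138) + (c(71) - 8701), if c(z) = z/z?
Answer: -230255384/5503 ≈ -41842.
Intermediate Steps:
c(z) = 1
((6186 + 14684)/(-11494 + 5991) - 33138) + (c(71) - 8701) = ((6186 + 14684)/(-11494 + 5991) - 33138) + (1 - 8701) = (20870/(-5503) - 33138) - 8700 = (20870*(-1/5503) - 33138) - 8700 = (-20870/5503 - 33138) - 8700 = -182379284/5503 - 8700 = -230255384/5503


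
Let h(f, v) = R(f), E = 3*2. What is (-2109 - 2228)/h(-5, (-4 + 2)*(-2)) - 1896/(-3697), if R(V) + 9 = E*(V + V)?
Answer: 16164713/255093 ≈ 63.368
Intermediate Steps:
E = 6
R(V) = -9 + 12*V (R(V) = -9 + 6*(V + V) = -9 + 6*(2*V) = -9 + 12*V)
h(f, v) = -9 + 12*f
(-2109 - 2228)/h(-5, (-4 + 2)*(-2)) - 1896/(-3697) = (-2109 - 2228)/(-9 + 12*(-5)) - 1896/(-3697) = -4337/(-9 - 60) - 1896*(-1/3697) = -4337/(-69) + 1896/3697 = -4337*(-1/69) + 1896/3697 = 4337/69 + 1896/3697 = 16164713/255093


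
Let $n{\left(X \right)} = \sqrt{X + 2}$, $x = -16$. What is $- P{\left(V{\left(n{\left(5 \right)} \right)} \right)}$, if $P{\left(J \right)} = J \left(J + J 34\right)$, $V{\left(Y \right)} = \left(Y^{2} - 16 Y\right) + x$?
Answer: $-65555 - 10080 \sqrt{7} \approx -92224.0$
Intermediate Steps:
$n{\left(X \right)} = \sqrt{2 + X}$
$V{\left(Y \right)} = -16 + Y^{2} - 16 Y$ ($V{\left(Y \right)} = \left(Y^{2} - 16 Y\right) - 16 = -16 + Y^{2} - 16 Y$)
$P{\left(J \right)} = 35 J^{2}$ ($P{\left(J \right)} = J \left(J + 34 J\right) = J 35 J = 35 J^{2}$)
$- P{\left(V{\left(n{\left(5 \right)} \right)} \right)} = - 35 \left(-16 + \left(\sqrt{2 + 5}\right)^{2} - 16 \sqrt{2 + 5}\right)^{2} = - 35 \left(-16 + \left(\sqrt{7}\right)^{2} - 16 \sqrt{7}\right)^{2} = - 35 \left(-16 + 7 - 16 \sqrt{7}\right)^{2} = - 35 \left(-9 - 16 \sqrt{7}\right)^{2}$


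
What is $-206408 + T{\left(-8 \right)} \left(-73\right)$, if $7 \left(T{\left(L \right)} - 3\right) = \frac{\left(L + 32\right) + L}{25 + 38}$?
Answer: $- \frac{91123675}{441} \approx -2.0663 \cdot 10^{5}$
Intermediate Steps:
$T{\left(L \right)} = \frac{1355}{441} + \frac{2 L}{441}$ ($T{\left(L \right)} = 3 + \frac{\left(\left(L + 32\right) + L\right) \frac{1}{25 + 38}}{7} = 3 + \frac{\left(\left(32 + L\right) + L\right) \frac{1}{63}}{7} = 3 + \frac{\left(32 + 2 L\right) \frac{1}{63}}{7} = 3 + \frac{\frac{32}{63} + \frac{2 L}{63}}{7} = 3 + \left(\frac{32}{441} + \frac{2 L}{441}\right) = \frac{1355}{441} + \frac{2 L}{441}$)
$-206408 + T{\left(-8 \right)} \left(-73\right) = -206408 + \left(\frac{1355}{441} + \frac{2}{441} \left(-8\right)\right) \left(-73\right) = -206408 + \left(\frac{1355}{441} - \frac{16}{441}\right) \left(-73\right) = -206408 + \frac{1339}{441} \left(-73\right) = -206408 - \frac{97747}{441} = - \frac{91123675}{441}$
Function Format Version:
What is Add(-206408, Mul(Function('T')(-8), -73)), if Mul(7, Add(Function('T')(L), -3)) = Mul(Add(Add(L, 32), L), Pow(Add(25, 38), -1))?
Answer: Rational(-91123675, 441) ≈ -2.0663e+5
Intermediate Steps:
Function('T')(L) = Add(Rational(1355, 441), Mul(Rational(2, 441), L)) (Function('T')(L) = Add(3, Mul(Rational(1, 7), Mul(Add(Add(L, 32), L), Pow(Add(25, 38), -1)))) = Add(3, Mul(Rational(1, 7), Mul(Add(Add(32, L), L), Pow(63, -1)))) = Add(3, Mul(Rational(1, 7), Mul(Add(32, Mul(2, L)), Rational(1, 63)))) = Add(3, Mul(Rational(1, 7), Add(Rational(32, 63), Mul(Rational(2, 63), L)))) = Add(3, Add(Rational(32, 441), Mul(Rational(2, 441), L))) = Add(Rational(1355, 441), Mul(Rational(2, 441), L)))
Add(-206408, Mul(Function('T')(-8), -73)) = Add(-206408, Mul(Add(Rational(1355, 441), Mul(Rational(2, 441), -8)), -73)) = Add(-206408, Mul(Add(Rational(1355, 441), Rational(-16, 441)), -73)) = Add(-206408, Mul(Rational(1339, 441), -73)) = Add(-206408, Rational(-97747, 441)) = Rational(-91123675, 441)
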